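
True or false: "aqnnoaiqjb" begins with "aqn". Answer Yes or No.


Input string: 'aqnnoaiqjb'
Prefix to check: 'aqn'
First 3 characters of input: 'aqn'
Match: True
Result: Yes


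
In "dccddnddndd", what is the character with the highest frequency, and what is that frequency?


Input: 'dccddnddndd'
Operation: tally each character
Counts: 'c':2, 'd':7, 'n':2
Maximum: 'd' appears 7 times


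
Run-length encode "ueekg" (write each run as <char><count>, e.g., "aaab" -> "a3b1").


Input: 'ueekg'
Operation: identify consecutive runs
Runs: 'u' -> u1, 'ee' -> e2, 'k' -> k1, 'g' -> g1
Encoded: u1e2k1g1


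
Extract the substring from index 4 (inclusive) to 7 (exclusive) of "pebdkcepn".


Input string: 'pebdkcepn'
Operation: slice [4:7]
Extract characters: s[4]='k', s[5]='c', s[6]='e'
Result: kce


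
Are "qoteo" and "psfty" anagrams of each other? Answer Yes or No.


String 1: 'qoteo' -> sorted: 'eooqt'
String 2: 'psfty' -> sorted: 'fpsty'
Compare sorted forms: 'eooqt' != 'fpsty'
Anagram: No


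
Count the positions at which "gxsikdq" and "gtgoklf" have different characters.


String 1: 'gxsikdq'
String 2: 'gtgoklf'
Compare each position: pos 0: 'g'=='g', pos 1: 'x'!='t', pos 2: 's'!='g', pos 3: 'i'!='o', pos 4: 'k'=='k', pos 5: 'd'!='l', pos 6: 'q'!='f'
Differing positions: 5
Hamming distance: 5


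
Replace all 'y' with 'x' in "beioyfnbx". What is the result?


Input string: 'beioyfnbx'
Operation: replace 'y' with 'x'
Positions of 'y': 4
After replacement: beioxfnbx


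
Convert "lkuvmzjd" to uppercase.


Input string: 'lkuvmzjd'
Operation: convert each letter to uppercase
Mapping: 'l'->'L', 'k'->'K', 'u'->'U', 'v'->'V', 'm'->'M', 'z'->'Z', 'j'->'J', 'd'->'D'
Result: LKUVMZJD


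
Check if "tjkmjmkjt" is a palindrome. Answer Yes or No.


Input string: 'tjkmjmkjt'
Reversed: 'tjkmjmkjt'
Compare pairs: s[0]='t' vs s[8]='t' (match), s[1]='j' vs s[7]='j' (match), s[2]='k' vs s[6]='k' (match), s[3]='m' vs s[5]='m' (match)
Palindrome: Yes


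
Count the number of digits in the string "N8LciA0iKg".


Input string: 'N8LciA0iKg'
Operation: count digit characters (0-9)
Scan: 'N', '8'(digit), 'L', 'c', 'i', 'A', '0'(digit), 'i', 'K', 'g'
Digits found: 2
Result: 2


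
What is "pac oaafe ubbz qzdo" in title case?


Input string: 'pac oaafe ubbz qzdo'
Operation: capitalize first letter of each word
Word transformations: 'pac'->'Pac', 'oaafe'->'Oaafe', 'ubbz'->'Ubbz', 'qzdo'->'Qzdo'
Result: Pac Oaafe Ubbz Qzdo


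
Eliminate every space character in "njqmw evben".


Input string: 'njqmw evben'
Operation: remove all spaces
Words: 'njqmw', 'evben'
Join without spaces: njqmwevben


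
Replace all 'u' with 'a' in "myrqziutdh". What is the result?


Input string: 'myrqziutdh'
Operation: replace 'u' with 'a'
Positions of 'u': 6
After replacement: myrqziatdh


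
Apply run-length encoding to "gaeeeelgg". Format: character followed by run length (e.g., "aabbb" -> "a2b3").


Input: 'gaeeeelgg'
Operation: identify consecutive runs
Runs: 'g' -> g1, 'a' -> a1, 'eeee' -> e4, 'l' -> l1, 'gg' -> g2
Encoded: g1a1e4l1g2


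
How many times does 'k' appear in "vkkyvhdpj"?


Input string: 'vkkyvhdpj'
Target character: 'k'
Scan each position: s[1]='k', s[2]='k'
Matches found at indices: 1, 2
Total: 2


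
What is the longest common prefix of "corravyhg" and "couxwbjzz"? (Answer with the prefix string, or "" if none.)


String 1: 'corravyhg'
String 2: 'couxwbjzz'
Compare position by position:
pos 0: 'c' vs 'c' match
pos 1: 'o' vs 'o' match
pos 2: 'r' vs 'u' differ -> stop
Longest common prefix: "co" (length 2)


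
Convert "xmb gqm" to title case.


Input string: 'xmb gqm'
Operation: capitalize first letter of each word
Word transformations: 'xmb'->'Xmb', 'gqm'->'Gqm'
Result: Xmb Gqm


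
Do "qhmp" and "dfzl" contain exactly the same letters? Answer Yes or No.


String 1: 'qhmp' -> sorted: 'hmpq'
String 2: 'dfzl' -> sorted: 'dflz'
Compare sorted forms: 'hmpq' != 'dflz'
Anagram: No


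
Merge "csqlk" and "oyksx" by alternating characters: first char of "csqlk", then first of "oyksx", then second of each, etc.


String 1: 'csqlk'
String 2: 'oyksx'
Operation: alternate characters
Pairs: 'c'+'o', 's'+'y', 'q'+'k', 'l'+'s', 'k'+'x'
Result: cosyqklskx


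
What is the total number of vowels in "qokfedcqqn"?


Input string: 'qokfedcqqn'
Operation: count vowels (a, e, i, o, u)
Scan: s[0]='q', s[1]='o' (vowel), s[2]='k', s[3]='f', s[4]='e' (vowel), s[5]='d', s[6]='c', s[7]='q', s[8]='q', s[9]='n'
Vowels found: 2
Result: 2


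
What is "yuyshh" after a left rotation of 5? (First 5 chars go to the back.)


Input: 'yuyshh', shift = 5
Operation: split at index 5 and swap parts
Front part s[0:5] = 'yuysh'
Back part s[5:] = 'h'
Rotated = back + front = 'h' + 'yuysh'
Result: hyuysh


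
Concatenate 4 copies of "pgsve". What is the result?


Input string: 'pgsve'
Operation: repeat 4 times
Concatenation: 'pgsve' + 'pgsve' + 'pgsve' + 'pgsve'
Result: pgsvepgsvepgsvepgsve


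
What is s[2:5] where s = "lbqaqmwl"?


Input string: 'lbqaqmwl'
Operation: slice [2:5]
Extract characters: s[2]='q', s[3]='a', s[4]='q'
Result: qaq


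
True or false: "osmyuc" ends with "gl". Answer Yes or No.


Input string: 'osmyuc'
Suffix to check: 'gl'
Last 2 characters of input: 'uc'
Match: False
Result: No


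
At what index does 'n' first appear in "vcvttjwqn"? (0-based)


Input string: 'vcvttjwqn'
Target: 'n'
Scanning left to right: s[0]='v', s[1]='c', s[2]='v', s[3]='t', s[4]='t', s[5]='j', s[6]='w', s[7]='q', s[8]='n'
First match at index: 8


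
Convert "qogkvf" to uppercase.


Input string: 'qogkvf'
Operation: convert each letter to uppercase
Mapping: 'q'->'Q', 'o'->'O', 'g'->'G', 'k'->'K', 'v'->'V', 'f'->'F'
Result: QOGKVF


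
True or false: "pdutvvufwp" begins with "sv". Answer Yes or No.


Input string: 'pdutvvufwp'
Prefix to check: 'sv'
First 2 characters of input: 'pd'
Match: False
Result: No


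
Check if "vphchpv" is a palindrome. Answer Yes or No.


Input string: 'vphchpv'
Reversed: 'vphchpv'
Compare pairs: s[0]='v' vs s[6]='v' (match), s[1]='p' vs s[5]='p' (match), s[2]='h' vs s[4]='h' (match)
Palindrome: Yes


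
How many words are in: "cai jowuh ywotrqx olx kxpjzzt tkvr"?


Input string: 'cai jowuh ywotrqx olx kxpjzzt tkvr'
Operation: split by spaces
Words found: 'cai', 'jowuh', 'ywotrqx', 'olx', 'kxpjzzt', 'tkvr'
Word count: 6


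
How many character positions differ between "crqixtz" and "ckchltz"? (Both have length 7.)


String 1: 'crqixtz'
String 2: 'ckchltz'
Compare each position: pos 0: 'c'=='c', pos 1: 'r'!='k', pos 2: 'q'!='c', pos 3: 'i'!='h', pos 4: 'x'!='l', pos 5: 't'=='t', pos 6: 'z'=='z'
Differing positions: 4
Hamming distance: 4


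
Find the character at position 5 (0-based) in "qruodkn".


Input string: 'qruodkn'
Operation: get character at index 5
Index mapping: s[0]='q', s[1]='r', s[2]='u', s[3]='o', s[4]='d', s[5]='k'
Result: 'k'


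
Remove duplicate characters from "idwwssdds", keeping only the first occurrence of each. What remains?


Input: 'idwwssdds'
Operation: keep first occurrence of each character
Scan: s[0]='i' new -> keep; s[1]='d' new -> keep; s[2]='w' new -> keep; s[3]='w' seen -> skip; s[4]='s' new -> keep; s[5]='s' seen -> skip; s[6]='d' seen -> skip; s[7]='d' seen -> skip; s[8]='s' seen -> skip
Result: idws


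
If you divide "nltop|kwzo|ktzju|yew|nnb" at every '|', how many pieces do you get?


Input string: 'nltop|kwzo|ktzju|yew|nnb'
Delimiter: '|'
Split result: 'nltop', 'kwzo', 'ktzju', 'yew', 'nnb'
Number of parts: 5


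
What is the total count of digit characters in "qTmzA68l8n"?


Input string: 'qTmzA68l8n'
Operation: count digit characters (0-9)
Scan: 'q', 'T', 'm', 'z', 'A', '6'(digit), '8'(digit), 'l', '8'(digit), 'n'
Digits found: 3
Result: 3


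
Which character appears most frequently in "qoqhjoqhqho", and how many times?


Input: 'qoqhjoqhqho'
Operation: tally each character
Counts: 'h':3, 'j':1, 'o':3, 'q':4
Maximum: 'q' appears 4 times


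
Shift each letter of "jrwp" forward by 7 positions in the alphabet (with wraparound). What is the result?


Input: 'jrwp', shift = 7
Operation: for each letter, (position + 7) mod 26
Mapping: 'j'(9+7=16)->'q', 'r'(17+7=24)->'y', 'w'(22+7=29, 29 mod 26=3)->'d', 'p'(15+7=22)->'w'
Result: qydw


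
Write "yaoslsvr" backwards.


Input string: 'yaoslsvr'
Operation: reverse character order
Original order: 'y' -> 'a' -> 'o' -> 's' -> 'l' -> 's' -> 'v' -> 'r'
Reversed order: 'r' -> 'v' -> 's' -> 'l' -> 's' -> 'o' -> 'a' -> 'y'
Result: rvslsoay


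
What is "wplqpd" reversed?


Input string: 'wplqpd'
Operation: reverse character order
Original order: 'w' -> 'p' -> 'l' -> 'q' -> 'p' -> 'd'
Reversed order: 'd' -> 'p' -> 'q' -> 'l' -> 'p' -> 'w'
Result: dpqlpw


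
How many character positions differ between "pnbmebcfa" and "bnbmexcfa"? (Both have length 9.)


String 1: 'pnbmebcfa'
String 2: 'bnbmexcfa'
Compare each position: pos 0: 'p'!='b', pos 1: 'n'=='n', pos 2: 'b'=='b', pos 3: 'm'=='m', pos 4: 'e'=='e', pos 5: 'b'!='x', pos 6: 'c'=='c', pos 7: 'f'=='f', pos 8: 'a'=='a'
Differing positions: 2
Hamming distance: 2


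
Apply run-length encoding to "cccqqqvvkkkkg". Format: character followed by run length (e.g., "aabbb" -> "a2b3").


Input: 'cccqqqvvkkkkg'
Operation: identify consecutive runs
Runs: 'ccc' -> c3, 'qqq' -> q3, 'vv' -> v2, 'kkkk' -> k4, 'g' -> g1
Encoded: c3q3v2k4g1


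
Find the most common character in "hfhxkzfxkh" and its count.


Input: 'hfhxkzfxkh'
Operation: tally each character
Counts: 'f':2, 'h':3, 'k':2, 'x':2, 'z':1
Maximum: 'h' appears 3 times


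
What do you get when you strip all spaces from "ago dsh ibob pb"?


Input string: 'ago dsh ibob pb'
Operation: remove all spaces
Words: 'ago', 'dsh', 'ibob', 'pb'
Join without spaces: agodshibobpb


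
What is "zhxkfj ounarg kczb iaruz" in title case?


Input string: 'zhxkfj ounarg kczb iaruz'
Operation: capitalize first letter of each word
Word transformations: 'zhxkfj'->'Zhxkfj', 'ounarg'->'Ounarg', 'kczb'->'Kczb', 'iaruz'->'Iaruz'
Result: Zhxkfj Ounarg Kczb Iaruz


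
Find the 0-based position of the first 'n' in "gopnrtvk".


Input string: 'gopnrtvk'
Target: 'n'
Scanning left to right: s[0]='g', s[1]='o', s[2]='p', s[3]='n'
First match at index: 3


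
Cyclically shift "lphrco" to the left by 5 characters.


Input: 'lphrco', shift = 5
Operation: split at index 5 and swap parts
Front part s[0:5] = 'lphrc'
Back part s[5:] = 'o'
Rotated = back + front = 'o' + 'lphrc'
Result: olphrc


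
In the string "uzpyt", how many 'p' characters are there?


Input string: 'uzpyt'
Target character: 'p'
Scan each position: s[2]='p'
Matches found at indices: 2
Total: 1


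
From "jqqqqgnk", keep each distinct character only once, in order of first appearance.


Input: 'jqqqqgnk'
Operation: keep first occurrence of each character
Scan: s[0]='j' new -> keep; s[1]='q' new -> keep; s[2]='q' seen -> skip; s[3]='q' seen -> skip; s[4]='q' seen -> skip; s[5]='g' new -> keep; s[6]='n' new -> keep; s[7]='k' new -> keep
Result: jqgnk


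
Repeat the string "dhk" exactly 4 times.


Input string: 'dhk'
Operation: repeat 4 times
Concatenation: 'dhk' + 'dhk' + 'dhk' + 'dhk'
Result: dhkdhkdhkdhk


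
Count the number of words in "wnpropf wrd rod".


Input string: 'wnpropf wrd rod'
Operation: split by spaces
Words found: 'wnpropf', 'wrd', 'rod'
Word count: 3


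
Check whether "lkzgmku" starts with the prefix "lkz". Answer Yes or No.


Input string: 'lkzgmku'
Prefix to check: 'lkz'
First 3 characters of input: 'lkz'
Match: True
Result: Yes


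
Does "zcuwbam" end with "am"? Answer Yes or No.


Input string: 'zcuwbam'
Suffix to check: 'am'
Last 2 characters of input: 'am'
Match: True
Result: Yes


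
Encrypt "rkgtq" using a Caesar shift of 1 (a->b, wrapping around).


Input: 'rkgtq', shift = 1
Operation: for each letter, (position + 1) mod 26
Mapping: 'r'(17+1=18)->'s', 'k'(10+1=11)->'l', 'g'(6+1=7)->'h', 't'(19+1=20)->'u', 'q'(16+1=17)->'r'
Result: slhur


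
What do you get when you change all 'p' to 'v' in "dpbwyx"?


Input string: 'dpbwyx'
Operation: replace 'p' with 'v'
Positions of 'p': 1
After replacement: dvbwyx


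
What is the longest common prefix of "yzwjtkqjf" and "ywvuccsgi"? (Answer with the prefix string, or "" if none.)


String 1: 'yzwjtkqjf'
String 2: 'ywvuccsgi'
Compare position by position:
pos 0: 'y' vs 'y' match
pos 1: 'z' vs 'w' differ -> stop
Longest common prefix: "y" (length 1)


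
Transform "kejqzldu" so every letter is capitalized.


Input string: 'kejqzldu'
Operation: convert each letter to uppercase
Mapping: 'k'->'K', 'e'->'E', 'j'->'J', 'q'->'Q', 'z'->'Z', 'l'->'L', 'd'->'D', 'u'->'U'
Result: KEJQZLDU


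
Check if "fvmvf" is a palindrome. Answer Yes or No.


Input string: 'fvmvf'
Reversed: 'fvmvf'
Compare pairs: s[0]='f' vs s[4]='f' (match), s[1]='v' vs s[3]='v' (match)
Palindrome: Yes


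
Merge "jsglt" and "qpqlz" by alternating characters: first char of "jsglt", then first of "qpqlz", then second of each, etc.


String 1: 'jsglt'
String 2: 'qpqlz'
Operation: alternate characters
Pairs: 'j'+'q', 's'+'p', 'g'+'q', 'l'+'l', 't'+'z'
Result: jqspgqlltz


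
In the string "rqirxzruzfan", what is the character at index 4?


Input string: 'rqirxzruzfan'
Operation: get character at index 4
Index mapping: s[0]='r', s[1]='q', s[2]='i', s[3]='r', s[4]='x'
Result: 'x'


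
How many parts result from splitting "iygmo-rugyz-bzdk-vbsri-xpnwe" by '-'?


Input string: 'iygmo-rugyz-bzdk-vbsri-xpnwe'
Delimiter: '-'
Split result: 'iygmo', 'rugyz', 'bzdk', 'vbsri', 'xpnwe'
Number of parts: 5


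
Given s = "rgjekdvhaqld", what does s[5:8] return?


Input string: 'rgjekdvhaqld'
Operation: slice [5:8]
Extract characters: s[5]='d', s[6]='v', s[7]='h'
Result: dvh


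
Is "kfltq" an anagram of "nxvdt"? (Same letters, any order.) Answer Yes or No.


String 1: 'nxvdt' -> sorted: 'dntvx'
String 2: 'kfltq' -> sorted: 'fklqt'
Compare sorted forms: 'dntvx' != 'fklqt'
Anagram: No


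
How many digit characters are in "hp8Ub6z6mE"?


Input string: 'hp8Ub6z6mE'
Operation: count digit characters (0-9)
Scan: 'h', 'p', '8'(digit), 'U', 'b', '6'(digit), 'z', '6'(digit), 'm', 'E'
Digits found: 3
Result: 3


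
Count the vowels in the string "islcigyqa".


Input string: 'islcigyqa'
Operation: count vowels (a, e, i, o, u)
Scan: s[0]='i' (vowel), s[1]='s', s[2]='l', s[3]='c', s[4]='i' (vowel), s[5]='g', s[6]='y', s[7]='q', s[8]='a' (vowel)
Vowels found: 3
Result: 3


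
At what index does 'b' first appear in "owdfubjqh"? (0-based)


Input string: 'owdfubjqh'
Target: 'b'
Scanning left to right: s[0]='o', s[1]='w', s[2]='d', s[3]='f', s[4]='u', s[5]='b'
First match at index: 5


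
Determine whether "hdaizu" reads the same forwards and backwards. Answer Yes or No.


Input string: 'hdaizu'
Reversed: 'uziadh'
Compare pairs: s[0]='h' vs s[5]='u' (mismatch), s[1]='d' vs s[4]='z' (mismatch), s[2]='a' vs s[3]='i' (mismatch)
Palindrome: No


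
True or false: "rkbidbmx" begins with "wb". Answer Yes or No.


Input string: 'rkbidbmx'
Prefix to check: 'wb'
First 2 characters of input: 'rk'
Match: False
Result: No


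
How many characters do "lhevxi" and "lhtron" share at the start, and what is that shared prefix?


String 1: 'lhevxi'
String 2: 'lhtron'
Compare position by position:
pos 0: 'l' vs 'l' match
pos 1: 'h' vs 'h' match
pos 2: 'e' vs 't' differ -> stop
Longest common prefix: "lh" (length 2)


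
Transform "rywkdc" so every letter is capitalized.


Input string: 'rywkdc'
Operation: convert each letter to uppercase
Mapping: 'r'->'R', 'y'->'Y', 'w'->'W', 'k'->'K', 'd'->'D', 'c'->'C'
Result: RYWKDC


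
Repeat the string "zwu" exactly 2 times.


Input string: 'zwu'
Operation: repeat 2 times
Concatenation: 'zwu' + 'zwu'
Result: zwuzwu


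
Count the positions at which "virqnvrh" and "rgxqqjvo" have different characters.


String 1: 'virqnvrh'
String 2: 'rgxqqjvo'
Compare each position: pos 0: 'v'!='r', pos 1: 'i'!='g', pos 2: 'r'!='x', pos 3: 'q'=='q', pos 4: 'n'!='q', pos 5: 'v'!='j', pos 6: 'r'!='v', pos 7: 'h'!='o'
Differing positions: 7
Hamming distance: 7


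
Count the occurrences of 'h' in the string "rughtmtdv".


Input string: 'rughtmtdv'
Target character: 'h'
Scan each position: s[3]='h'
Matches found at indices: 3
Total: 1


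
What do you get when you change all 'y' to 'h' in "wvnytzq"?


Input string: 'wvnytzq'
Operation: replace 'y' with 'h'
Positions of 'y': 3
After replacement: wvnhtzq


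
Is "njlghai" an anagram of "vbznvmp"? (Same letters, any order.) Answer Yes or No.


String 1: 'vbznvmp' -> sorted: 'bmnpvvz'
String 2: 'njlghai' -> sorted: 'aghijln'
Compare sorted forms: 'bmnpvvz' != 'aghijln'
Anagram: No


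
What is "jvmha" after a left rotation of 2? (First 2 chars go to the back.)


Input: 'jvmha', shift = 2
Operation: split at index 2 and swap parts
Front part s[0:2] = 'jv'
Back part s[2:] = 'mha'
Rotated = back + front = 'mha' + 'jv'
Result: mhajv


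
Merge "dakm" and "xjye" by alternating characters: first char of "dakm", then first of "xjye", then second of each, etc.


String 1: 'dakm'
String 2: 'xjye'
Operation: alternate characters
Pairs: 'd'+'x', 'a'+'j', 'k'+'y', 'm'+'e'
Result: dxajkyme


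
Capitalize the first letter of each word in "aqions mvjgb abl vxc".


Input string: 'aqions mvjgb abl vxc'
Operation: capitalize first letter of each word
Word transformations: 'aqions'->'Aqions', 'mvjgb'->'Mvjgb', 'abl'->'Abl', 'vxc'->'Vxc'
Result: Aqions Mvjgb Abl Vxc


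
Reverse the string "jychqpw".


Input string: 'jychqpw'
Operation: reverse character order
Original order: 'j' -> 'y' -> 'c' -> 'h' -> 'q' -> 'p' -> 'w'
Reversed order: 'w' -> 'p' -> 'q' -> 'h' -> 'c' -> 'y' -> 'j'
Result: wpqhcyj


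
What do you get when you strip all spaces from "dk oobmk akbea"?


Input string: 'dk oobmk akbea'
Operation: remove all spaces
Words: 'dk', 'oobmk', 'akbea'
Join without spaces: dkoobmkakbea


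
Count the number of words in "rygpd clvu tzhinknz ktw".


Input string: 'rygpd clvu tzhinknz ktw'
Operation: split by spaces
Words found: 'rygpd', 'clvu', 'tzhinknz', 'ktw'
Word count: 4


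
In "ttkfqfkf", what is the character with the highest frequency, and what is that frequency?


Input: 'ttkfqfkf'
Operation: tally each character
Counts: 'f':3, 'k':2, 'q':1, 't':2
Maximum: 'f' appears 3 times


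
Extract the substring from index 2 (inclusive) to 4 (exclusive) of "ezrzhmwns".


Input string: 'ezrzhmwns'
Operation: slice [2:4]
Extract characters: s[2]='r', s[3]='z'
Result: rz


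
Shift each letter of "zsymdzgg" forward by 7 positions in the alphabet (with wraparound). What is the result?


Input: 'zsymdzgg', shift = 7
Operation: for each letter, (position + 7) mod 26
Mapping: 'z'(25+7=32, 32 mod 26=6)->'g', 's'(18+7=25)->'z', 'y'(24+7=31, 31 mod 26=5)->'f', 'm'(12+7=19)->'t', 'd'(3+7=10)->'k', 'z'(25+7=32, 32 mod 26=6)->'g', 'g'(6+7=13)->'n', 'g'(6+7=13)->'n'
Result: gzftkgnn


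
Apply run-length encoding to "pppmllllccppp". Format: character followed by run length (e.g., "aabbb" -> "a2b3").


Input: 'pppmllllccppp'
Operation: identify consecutive runs
Runs: 'ppp' -> p3, 'm' -> m1, 'llll' -> l4, 'cc' -> c2, 'ppp' -> p3
Encoded: p3m1l4c2p3


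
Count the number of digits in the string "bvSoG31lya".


Input string: 'bvSoG31lya'
Operation: count digit characters (0-9)
Scan: 'b', 'v', 'S', 'o', 'G', '3'(digit), '1'(digit), 'l', 'y', 'a'
Digits found: 2
Result: 2


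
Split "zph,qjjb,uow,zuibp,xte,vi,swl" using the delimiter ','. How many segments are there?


Input string: 'zph,qjjb,uow,zuibp,xte,vi,swl'
Delimiter: ','
Split result: 'zph', 'qjjb', 'uow', 'zuibp', 'xte', 'vi', 'swl'
Number of parts: 7


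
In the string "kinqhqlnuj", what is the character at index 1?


Input string: 'kinqhqlnuj'
Operation: get character at index 1
Index mapping: s[0]='k', s[1]='i'
Result: 'i'


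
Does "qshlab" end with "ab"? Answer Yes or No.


Input string: 'qshlab'
Suffix to check: 'ab'
Last 2 characters of input: 'ab'
Match: True
Result: Yes


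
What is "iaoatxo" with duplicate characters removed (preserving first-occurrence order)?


Input: 'iaoatxo'
Operation: keep first occurrence of each character
Scan: s[0]='i' new -> keep; s[1]='a' new -> keep; s[2]='o' new -> keep; s[3]='a' seen -> skip; s[4]='t' new -> keep; s[5]='x' new -> keep; s[6]='o' seen -> skip
Result: iaotx


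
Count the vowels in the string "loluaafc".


Input string: 'loluaafc'
Operation: count vowels (a, e, i, o, u)
Scan: s[0]='l', s[1]='o' (vowel), s[2]='l', s[3]='u' (vowel), s[4]='a' (vowel), s[5]='a' (vowel), s[6]='f', s[7]='c'
Vowels found: 4
Result: 4


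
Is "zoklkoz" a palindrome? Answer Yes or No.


Input string: 'zoklkoz'
Reversed: 'zoklkoz'
Compare pairs: s[0]='z' vs s[6]='z' (match), s[1]='o' vs s[5]='o' (match), s[2]='k' vs s[4]='k' (match)
Palindrome: Yes


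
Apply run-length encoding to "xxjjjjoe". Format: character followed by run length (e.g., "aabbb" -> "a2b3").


Input: 'xxjjjjoe'
Operation: identify consecutive runs
Runs: 'xx' -> x2, 'jjjj' -> j4, 'o' -> o1, 'e' -> e1
Encoded: x2j4o1e1


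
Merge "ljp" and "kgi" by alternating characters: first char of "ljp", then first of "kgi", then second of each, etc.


String 1: 'ljp'
String 2: 'kgi'
Operation: alternate characters
Pairs: 'l'+'k', 'j'+'g', 'p'+'i'
Result: lkjgpi


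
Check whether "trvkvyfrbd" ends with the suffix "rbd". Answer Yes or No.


Input string: 'trvkvyfrbd'
Suffix to check: 'rbd'
Last 3 characters of input: 'rbd'
Match: True
Result: Yes


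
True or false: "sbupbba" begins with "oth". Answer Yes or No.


Input string: 'sbupbba'
Prefix to check: 'oth'
First 3 characters of input: 'sbu'
Match: False
Result: No


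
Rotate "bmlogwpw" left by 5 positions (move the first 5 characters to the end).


Input: 'bmlogwpw', shift = 5
Operation: split at index 5 and swap parts
Front part s[0:5] = 'bmlog'
Back part s[5:] = 'wpw'
Rotated = back + front = 'wpw' + 'bmlog'
Result: wpwbmlog


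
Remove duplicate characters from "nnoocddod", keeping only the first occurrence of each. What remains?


Input: 'nnoocddod'
Operation: keep first occurrence of each character
Scan: s[0]='n' new -> keep; s[1]='n' seen -> skip; s[2]='o' new -> keep; s[3]='o' seen -> skip; s[4]='c' new -> keep; s[5]='d' new -> keep; s[6]='d' seen -> skip; s[7]='o' seen -> skip; s[8]='d' seen -> skip
Result: nocd


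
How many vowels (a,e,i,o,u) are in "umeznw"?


Input string: 'umeznw'
Operation: count vowels (a, e, i, o, u)
Scan: s[0]='u' (vowel), s[1]='m', s[2]='e' (vowel), s[3]='z', s[4]='n', s[5]='w'
Vowels found: 2
Result: 2


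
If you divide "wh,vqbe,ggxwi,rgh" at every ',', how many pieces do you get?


Input string: 'wh,vqbe,ggxwi,rgh'
Delimiter: ','
Split result: 'wh', 'vqbe', 'ggxwi', 'rgh'
Number of parts: 4


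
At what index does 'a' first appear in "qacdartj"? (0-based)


Input string: 'qacdartj'
Target: 'a'
Scanning left to right: s[0]='q', s[1]='a'
First match at index: 1


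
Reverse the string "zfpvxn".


Input string: 'zfpvxn'
Operation: reverse character order
Original order: 'z' -> 'f' -> 'p' -> 'v' -> 'x' -> 'n'
Reversed order: 'n' -> 'x' -> 'v' -> 'p' -> 'f' -> 'z'
Result: nxvpfz


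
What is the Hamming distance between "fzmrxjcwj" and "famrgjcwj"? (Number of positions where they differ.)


String 1: 'fzmrxjcwj'
String 2: 'famrgjcwj'
Compare each position: pos 0: 'f'=='f', pos 1: 'z'!='a', pos 2: 'm'=='m', pos 3: 'r'=='r', pos 4: 'x'!='g', pos 5: 'j'=='j', pos 6: 'c'=='c', pos 7: 'w'=='w', pos 8: 'j'=='j'
Differing positions: 2
Hamming distance: 2


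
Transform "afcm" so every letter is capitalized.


Input string: 'afcm'
Operation: convert each letter to uppercase
Mapping: 'a'->'A', 'f'->'F', 'c'->'C', 'm'->'M'
Result: AFCM


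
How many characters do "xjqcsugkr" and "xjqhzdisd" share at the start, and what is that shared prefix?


String 1: 'xjqcsugkr'
String 2: 'xjqhzdisd'
Compare position by position:
pos 0: 'x' vs 'x' match
pos 1: 'j' vs 'j' match
pos 2: 'q' vs 'q' match
pos 3: 'c' vs 'h' differ -> stop
Longest common prefix: "xjq" (length 3)


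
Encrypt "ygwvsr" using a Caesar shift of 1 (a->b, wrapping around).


Input: 'ygwvsr', shift = 1
Operation: for each letter, (position + 1) mod 26
Mapping: 'y'(24+1=25)->'z', 'g'(6+1=7)->'h', 'w'(22+1=23)->'x', 'v'(21+1=22)->'w', 's'(18+1=19)->'t', 'r'(17+1=18)->'s'
Result: zhxwts


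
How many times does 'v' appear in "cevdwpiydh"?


Input string: 'cevdwpiydh'
Target character: 'v'
Scan each position: s[2]='v'
Matches found at indices: 2
Total: 1


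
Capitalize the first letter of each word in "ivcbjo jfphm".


Input string: 'ivcbjo jfphm'
Operation: capitalize first letter of each word
Word transformations: 'ivcbjo'->'Ivcbjo', 'jfphm'->'Jfphm'
Result: Ivcbjo Jfphm


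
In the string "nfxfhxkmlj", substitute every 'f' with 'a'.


Input string: 'nfxfhxkmlj'
Operation: replace 'f' with 'a'
Positions of 'f': 1, 3
After replacement: naxahxkmlj


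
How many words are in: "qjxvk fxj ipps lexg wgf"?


Input string: 'qjxvk fxj ipps lexg wgf'
Operation: split by spaces
Words found: 'qjxvk', 'fxj', 'ipps', 'lexg', 'wgf'
Word count: 5


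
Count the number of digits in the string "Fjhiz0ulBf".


Input string: 'Fjhiz0ulBf'
Operation: count digit characters (0-9)
Scan: 'F', 'j', 'h', 'i', 'z', '0'(digit), 'u', 'l', 'B', 'f'
Digits found: 1
Result: 1


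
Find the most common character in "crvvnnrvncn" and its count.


Input: 'crvvnnrvncn'
Operation: tally each character
Counts: 'c':2, 'n':4, 'r':2, 'v':3
Maximum: 'n' appears 4 times


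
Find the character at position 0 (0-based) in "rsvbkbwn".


Input string: 'rsvbkbwn'
Operation: get character at index 0
Index mapping: s[0]='r'
Result: 'r'


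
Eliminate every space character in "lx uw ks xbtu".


Input string: 'lx uw ks xbtu'
Operation: remove all spaces
Words: 'lx', 'uw', 'ks', 'xbtu'
Join without spaces: lxuwksxbtu


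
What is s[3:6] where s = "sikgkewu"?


Input string: 'sikgkewu'
Operation: slice [3:6]
Extract characters: s[3]='g', s[4]='k', s[5]='e'
Result: gke


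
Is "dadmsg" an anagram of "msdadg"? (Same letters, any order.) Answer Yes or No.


String 1: 'msdadg' -> sorted: 'addgms'
String 2: 'dadmsg' -> sorted: 'addgms'
Compare sorted forms: 'addgms' == 'addgms'
Anagram: Yes


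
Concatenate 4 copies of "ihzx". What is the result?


Input string: 'ihzx'
Operation: repeat 4 times
Concatenation: 'ihzx' + 'ihzx' + 'ihzx' + 'ihzx'
Result: ihzxihzxihzxihzx


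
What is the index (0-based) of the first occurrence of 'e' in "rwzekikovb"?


Input string: 'rwzekikovb'
Target: 'e'
Scanning left to right: s[0]='r', s[1]='w', s[2]='z', s[3]='e'
First match at index: 3


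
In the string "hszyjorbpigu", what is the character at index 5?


Input string: 'hszyjorbpigu'
Operation: get character at index 5
Index mapping: s[0]='h', s[1]='s', s[2]='z', s[3]='y', s[4]='j', s[5]='o'
Result: 'o'


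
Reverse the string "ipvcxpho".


Input string: 'ipvcxpho'
Operation: reverse character order
Original order: 'i' -> 'p' -> 'v' -> 'c' -> 'x' -> 'p' -> 'h' -> 'o'
Reversed order: 'o' -> 'h' -> 'p' -> 'x' -> 'c' -> 'v' -> 'p' -> 'i'
Result: ohpxcvpi


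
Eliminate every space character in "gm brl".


Input string: 'gm brl'
Operation: remove all spaces
Words: 'gm', 'brl'
Join without spaces: gmbrl


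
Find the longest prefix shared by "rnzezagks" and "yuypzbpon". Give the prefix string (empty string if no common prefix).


String 1: 'rnzezagks'
String 2: 'yuypzbpon'
Compare position by position:
pos 0: 'r' vs 'y' differ -> stop
Longest common prefix: "" (length 0)


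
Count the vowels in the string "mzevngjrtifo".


Input string: 'mzevngjrtifo'
Operation: count vowels (a, e, i, o, u)
Scan: s[0]='m', s[1]='z', s[2]='e' (vowel), s[3]='v', s[4]='n', s[5]='g', s[6]='j', s[7]='r', s[8]='t', s[9]='i' (vowel), s[10]='f', s[11]='o' (vowel)
Vowels found: 3
Result: 3


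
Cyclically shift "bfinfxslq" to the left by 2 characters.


Input: 'bfinfxslq', shift = 2
Operation: split at index 2 and swap parts
Front part s[0:2] = 'bf'
Back part s[2:] = 'infxslq'
Rotated = back + front = 'infxslq' + 'bf'
Result: infxslqbf


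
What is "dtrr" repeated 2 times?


Input string: 'dtrr'
Operation: repeat 2 times
Concatenation: 'dtrr' + 'dtrr'
Result: dtrrdtrr


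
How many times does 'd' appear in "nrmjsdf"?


Input string: 'nrmjsdf'
Target character: 'd'
Scan each position: s[5]='d'
Matches found at indices: 5
Total: 1


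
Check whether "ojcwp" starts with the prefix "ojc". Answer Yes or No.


Input string: 'ojcwp'
Prefix to check: 'ojc'
First 3 characters of input: 'ojc'
Match: True
Result: Yes


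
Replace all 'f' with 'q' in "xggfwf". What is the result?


Input string: 'xggfwf'
Operation: replace 'f' with 'q'
Positions of 'f': 3, 5
After replacement: xggqwq


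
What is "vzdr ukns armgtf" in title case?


Input string: 'vzdr ukns armgtf'
Operation: capitalize first letter of each word
Word transformations: 'vzdr'->'Vzdr', 'ukns'->'Ukns', 'armgtf'->'Armgtf'
Result: Vzdr Ukns Armgtf


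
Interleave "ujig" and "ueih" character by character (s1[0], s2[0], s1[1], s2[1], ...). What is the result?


String 1: 'ujig'
String 2: 'ueih'
Operation: alternate characters
Pairs: 'u'+'u', 'j'+'e', 'i'+'i', 'g'+'h'
Result: uujeiigh


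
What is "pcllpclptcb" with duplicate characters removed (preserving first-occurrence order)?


Input: 'pcllpclptcb'
Operation: keep first occurrence of each character
Scan: s[0]='p' new -> keep; s[1]='c' new -> keep; s[2]='l' new -> keep; s[3]='l' seen -> skip; s[4]='p' seen -> skip; s[5]='c' seen -> skip; s[6]='l' seen -> skip; s[7]='p' seen -> skip; s[8]='t' new -> keep; s[9]='c' seen -> skip; s[10]='b' new -> keep
Result: pcltb


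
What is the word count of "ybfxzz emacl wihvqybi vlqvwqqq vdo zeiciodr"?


Input string: 'ybfxzz emacl wihvqybi vlqvwqqq vdo zeiciodr'
Operation: split by spaces
Words found: 'ybfxzz', 'emacl', 'wihvqybi', 'vlqvwqqq', 'vdo', 'zeiciodr'
Word count: 6


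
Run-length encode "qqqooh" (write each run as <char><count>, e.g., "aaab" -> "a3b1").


Input: 'qqqooh'
Operation: identify consecutive runs
Runs: 'qqq' -> q3, 'oo' -> o2, 'h' -> h1
Encoded: q3o2h1


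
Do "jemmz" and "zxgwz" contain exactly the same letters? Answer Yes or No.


String 1: 'jemmz' -> sorted: 'ejmmz'
String 2: 'zxgwz' -> sorted: 'gwxzz'
Compare sorted forms: 'ejmmz' != 'gwxzz'
Anagram: No


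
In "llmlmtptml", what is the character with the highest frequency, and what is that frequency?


Input: 'llmlmtptml'
Operation: tally each character
Counts: 'l':4, 'm':3, 'p':1, 't':2
Maximum: 'l' appears 4 times


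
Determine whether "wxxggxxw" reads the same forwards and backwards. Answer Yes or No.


Input string: 'wxxggxxw'
Reversed: 'wxxggxxw'
Compare pairs: s[0]='w' vs s[7]='w' (match), s[1]='x' vs s[6]='x' (match), s[2]='x' vs s[5]='x' (match), s[3]='g' vs s[4]='g' (match)
Palindrome: Yes


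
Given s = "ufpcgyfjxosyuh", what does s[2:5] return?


Input string: 'ufpcgyfjxosyuh'
Operation: slice [2:5]
Extract characters: s[2]='p', s[3]='c', s[4]='g'
Result: pcg


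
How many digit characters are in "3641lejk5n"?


Input string: '3641lejk5n'
Operation: count digit characters (0-9)
Scan: '3'(digit), '6'(digit), '4'(digit), '1'(digit), 'l', 'e', 'j', 'k', '5'(digit), 'n'
Digits found: 5
Result: 5


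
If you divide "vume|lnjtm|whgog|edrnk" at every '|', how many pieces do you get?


Input string: 'vume|lnjtm|whgog|edrnk'
Delimiter: '|'
Split result: 'vume', 'lnjtm', 'whgog', 'edrnk'
Number of parts: 4


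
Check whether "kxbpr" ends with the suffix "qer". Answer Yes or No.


Input string: 'kxbpr'
Suffix to check: 'qer'
Last 3 characters of input: 'bpr'
Match: False
Result: No


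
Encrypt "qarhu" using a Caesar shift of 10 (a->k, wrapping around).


Input: 'qarhu', shift = 10
Operation: for each letter, (position + 10) mod 26
Mapping: 'q'(16+10=26, 26 mod 26=0)->'a', 'a'(0+10=10)->'k', 'r'(17+10=27, 27 mod 26=1)->'b', 'h'(7+10=17)->'r', 'u'(20+10=30, 30 mod 26=4)->'e'
Result: akbre


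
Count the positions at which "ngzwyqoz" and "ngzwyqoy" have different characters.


String 1: 'ngzwyqoz'
String 2: 'ngzwyqoy'
Compare each position: pos 0: 'n'=='n', pos 1: 'g'=='g', pos 2: 'z'=='z', pos 3: 'w'=='w', pos 4: 'y'=='y', pos 5: 'q'=='q', pos 6: 'o'=='o', pos 7: 'z'!='y'
Differing positions: 1
Hamming distance: 1


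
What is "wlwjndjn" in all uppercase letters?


Input string: 'wlwjndjn'
Operation: convert each letter to uppercase
Mapping: 'w'->'W', 'l'->'L', 'w'->'W', 'j'->'J', 'n'->'N', 'd'->'D', 'j'->'J', 'n'->'N'
Result: WLWJNDJN


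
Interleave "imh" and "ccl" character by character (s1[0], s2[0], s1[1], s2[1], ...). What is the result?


String 1: 'imh'
String 2: 'ccl'
Operation: alternate characters
Pairs: 'i'+'c', 'm'+'c', 'h'+'l'
Result: icmchl


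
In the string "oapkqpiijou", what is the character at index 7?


Input string: 'oapkqpiijou'
Operation: get character at index 7
Index mapping: s[0]='o', s[1]='a', s[2]='p', s[3]='k', s[4]='q', s[5]='p', s[6]='i', s[7]='i'
Result: 'i'


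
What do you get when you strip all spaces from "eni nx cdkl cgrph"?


Input string: 'eni nx cdkl cgrph'
Operation: remove all spaces
Words: 'eni', 'nx', 'cdkl', 'cgrph'
Join without spaces: eninxcdklcgrph


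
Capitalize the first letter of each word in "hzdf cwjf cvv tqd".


Input string: 'hzdf cwjf cvv tqd'
Operation: capitalize first letter of each word
Word transformations: 'hzdf'->'Hzdf', 'cwjf'->'Cwjf', 'cvv'->'Cvv', 'tqd'->'Tqd'
Result: Hzdf Cwjf Cvv Tqd


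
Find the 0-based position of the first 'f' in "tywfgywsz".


Input string: 'tywfgywsz'
Target: 'f'
Scanning left to right: s[0]='t', s[1]='y', s[2]='w', s[3]='f'
First match at index: 3


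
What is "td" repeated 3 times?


Input string: 'td'
Operation: repeat 3 times
Concatenation: 'td' + 'td' + 'td'
Result: tdtdtd


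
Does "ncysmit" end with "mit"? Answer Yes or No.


Input string: 'ncysmit'
Suffix to check: 'mit'
Last 3 characters of input: 'mit'
Match: True
Result: Yes


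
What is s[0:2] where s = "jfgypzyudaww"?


Input string: 'jfgypzyudaww'
Operation: slice [0:2]
Extract characters: s[0]='j', s[1]='f'
Result: jf


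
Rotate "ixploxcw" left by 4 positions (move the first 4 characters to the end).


Input: 'ixploxcw', shift = 4
Operation: split at index 4 and swap parts
Front part s[0:4] = 'ixpl'
Back part s[4:] = 'oxcw'
Rotated = back + front = 'oxcw' + 'ixpl'
Result: oxcwixpl


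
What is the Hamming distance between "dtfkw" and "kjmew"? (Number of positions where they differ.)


String 1: 'dtfkw'
String 2: 'kjmew'
Compare each position: pos 0: 'd'!='k', pos 1: 't'!='j', pos 2: 'f'!='m', pos 3: 'k'!='e', pos 4: 'w'=='w'
Differing positions: 4
Hamming distance: 4


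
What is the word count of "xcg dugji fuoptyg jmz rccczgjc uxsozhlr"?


Input string: 'xcg dugji fuoptyg jmz rccczgjc uxsozhlr'
Operation: split by spaces
Words found: 'xcg', 'dugji', 'fuoptyg', 'jmz', 'rccczgjc', 'uxsozhlr'
Word count: 6


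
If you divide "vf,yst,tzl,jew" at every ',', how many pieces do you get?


Input string: 'vf,yst,tzl,jew'
Delimiter: ','
Split result: 'vf', 'yst', 'tzl', 'jew'
Number of parts: 4


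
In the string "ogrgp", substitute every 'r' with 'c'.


Input string: 'ogrgp'
Operation: replace 'r' with 'c'
Positions of 'r': 2
After replacement: ogcgp


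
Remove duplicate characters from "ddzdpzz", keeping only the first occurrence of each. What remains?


Input: 'ddzdpzz'
Operation: keep first occurrence of each character
Scan: s[0]='d' new -> keep; s[1]='d' seen -> skip; s[2]='z' new -> keep; s[3]='d' seen -> skip; s[4]='p' new -> keep; s[5]='z' seen -> skip; s[6]='z' seen -> skip
Result: dzp


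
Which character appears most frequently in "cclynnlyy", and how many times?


Input: 'cclynnlyy'
Operation: tally each character
Counts: 'c':2, 'l':2, 'n':2, 'y':3
Maximum: 'y' appears 3 times


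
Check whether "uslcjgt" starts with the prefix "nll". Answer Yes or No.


Input string: 'uslcjgt'
Prefix to check: 'nll'
First 3 characters of input: 'usl'
Match: False
Result: No


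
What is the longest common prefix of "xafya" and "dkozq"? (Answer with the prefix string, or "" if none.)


String 1: 'xafya'
String 2: 'dkozq'
Compare position by position:
pos 0: 'x' vs 'd' differ -> stop
Longest common prefix: "" (length 0)


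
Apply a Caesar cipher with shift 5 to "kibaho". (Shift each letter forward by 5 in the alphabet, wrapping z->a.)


Input: 'kibaho', shift = 5
Operation: for each letter, (position + 5) mod 26
Mapping: 'k'(10+5=15)->'p', 'i'(8+5=13)->'n', 'b'(1+5=6)->'g', 'a'(0+5=5)->'f', 'h'(7+5=12)->'m', 'o'(14+5=19)->'t'
Result: pngfmt


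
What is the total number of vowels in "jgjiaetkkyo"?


Input string: 'jgjiaetkkyo'
Operation: count vowels (a, e, i, o, u)
Scan: s[0]='j', s[1]='g', s[2]='j', s[3]='i' (vowel), s[4]='a' (vowel), s[5]='e' (vowel), s[6]='t', s[7]='k', s[8]='k', s[9]='y', s[10]='o' (vowel)
Vowels found: 4
Result: 4


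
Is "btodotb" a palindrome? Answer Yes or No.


Input string: 'btodotb'
Reversed: 'btodotb'
Compare pairs: s[0]='b' vs s[6]='b' (match), s[1]='t' vs s[5]='t' (match), s[2]='o' vs s[4]='o' (match)
Palindrome: Yes


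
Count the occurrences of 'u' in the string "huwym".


Input string: 'huwym'
Target character: 'u'
Scan each position: s[1]='u'
Matches found at indices: 1
Total: 1


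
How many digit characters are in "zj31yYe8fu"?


Input string: 'zj31yYe8fu'
Operation: count digit characters (0-9)
Scan: 'z', 'j', '3'(digit), '1'(digit), 'y', 'Y', 'e', '8'(digit), 'f', 'u'
Digits found: 3
Result: 3


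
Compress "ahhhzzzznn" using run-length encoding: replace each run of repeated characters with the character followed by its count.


Input: 'ahhhzzzznn'
Operation: identify consecutive runs
Runs: 'a' -> a1, 'hhh' -> h3, 'zzzz' -> z4, 'nn' -> n2
Encoded: a1h3z4n2


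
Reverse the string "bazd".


Input string: 'bazd'
Operation: reverse character order
Original order: 'b' -> 'a' -> 'z' -> 'd'
Reversed order: 'd' -> 'z' -> 'a' -> 'b'
Result: dzab


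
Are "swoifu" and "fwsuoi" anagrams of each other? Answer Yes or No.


String 1: 'swoifu' -> sorted: 'fiosuw'
String 2: 'fwsuoi' -> sorted: 'fiosuw'
Compare sorted forms: 'fiosuw' == 'fiosuw'
Anagram: Yes


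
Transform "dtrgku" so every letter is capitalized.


Input string: 'dtrgku'
Operation: convert each letter to uppercase
Mapping: 'd'->'D', 't'->'T', 'r'->'R', 'g'->'G', 'k'->'K', 'u'->'U'
Result: DTRGKU


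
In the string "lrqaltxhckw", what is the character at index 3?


Input string: 'lrqaltxhckw'
Operation: get character at index 3
Index mapping: s[0]='l', s[1]='r', s[2]='q', s[3]='a'
Result: 'a'


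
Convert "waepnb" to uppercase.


Input string: 'waepnb'
Operation: convert each letter to uppercase
Mapping: 'w'->'W', 'a'->'A', 'e'->'E', 'p'->'P', 'n'->'N', 'b'->'B'
Result: WAEPNB


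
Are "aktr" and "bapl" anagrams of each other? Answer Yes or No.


String 1: 'aktr' -> sorted: 'akrt'
String 2: 'bapl' -> sorted: 'ablp'
Compare sorted forms: 'akrt' != 'ablp'
Anagram: No


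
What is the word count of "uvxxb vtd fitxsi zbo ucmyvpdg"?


Input string: 'uvxxb vtd fitxsi zbo ucmyvpdg'
Operation: split by spaces
Words found: 'uvxxb', 'vtd', 'fitxsi', 'zbo', 'ucmyvpdg'
Word count: 5
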